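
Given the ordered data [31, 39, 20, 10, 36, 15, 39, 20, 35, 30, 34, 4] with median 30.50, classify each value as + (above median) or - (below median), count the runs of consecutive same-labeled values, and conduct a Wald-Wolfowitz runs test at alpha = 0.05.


Step 1: Compute median = 30.50; label A = above, B = below.
Labels in order: AABBABABABAB  (n_A = 6, n_B = 6)
Step 2: Count runs R = 10.
Step 3: Under H0 (random ordering), E[R] = 2*n_A*n_B/(n_A+n_B) + 1 = 2*6*6/12 + 1 = 7.0000.
        Var[R] = 2*n_A*n_B*(2*n_A*n_B - n_A - n_B) / ((n_A+n_B)^2 * (n_A+n_B-1)) = 4320/1584 = 2.7273.
        SD[R] = 1.6514.
Step 4: Continuity-corrected z = (R - 0.5 - E[R]) / SD[R] = (10 - 0.5 - 7.0000) / 1.6514 = 1.5138.
Step 5: Two-sided p-value via normal approximation = 2*(1 - Phi(|z|)) = 0.130070.
Step 6: alpha = 0.05. fail to reject H0.

R = 10, z = 1.5138, p = 0.130070, fail to reject H0.


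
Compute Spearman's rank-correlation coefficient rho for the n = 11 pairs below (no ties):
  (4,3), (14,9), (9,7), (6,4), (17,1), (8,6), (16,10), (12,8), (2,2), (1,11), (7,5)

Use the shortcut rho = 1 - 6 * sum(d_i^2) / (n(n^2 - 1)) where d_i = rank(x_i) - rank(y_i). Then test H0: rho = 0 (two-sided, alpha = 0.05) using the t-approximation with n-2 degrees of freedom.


Step 1: Rank x and y separately (midranks; no ties here).
rank(x): 4->3, 14->9, 9->7, 6->4, 17->11, 8->6, 16->10, 12->8, 2->2, 1->1, 7->5
rank(y): 3->3, 9->9, 7->7, 4->4, 1->1, 6->6, 10->10, 8->8, 2->2, 11->11, 5->5
Step 2: d_i = R_x(i) - R_y(i); compute d_i^2.
  (3-3)^2=0, (9-9)^2=0, (7-7)^2=0, (4-4)^2=0, (11-1)^2=100, (6-6)^2=0, (10-10)^2=0, (8-8)^2=0, (2-2)^2=0, (1-11)^2=100, (5-5)^2=0
sum(d^2) = 200.
Step 3: rho = 1 - 6*200 / (11*(11^2 - 1)) = 1 - 1200/1320 = 0.090909.
Step 4: Under H0, t = rho * sqrt((n-2)/(1-rho^2)) = 0.2739 ~ t(9).
Step 5: Two-sided p-value from the t-distribution with 9 df = 0.790373.
Step 6: alpha = 0.05. fail to reject H0.

rho = 0.0909, p = 0.790373, fail to reject H0 at alpha = 0.05.


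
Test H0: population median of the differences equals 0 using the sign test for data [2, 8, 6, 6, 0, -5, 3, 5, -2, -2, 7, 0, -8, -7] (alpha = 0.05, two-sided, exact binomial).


Step 1: Discard zero differences. Original n = 14; n_eff = number of nonzero differences = 12.
Nonzero differences (with sign): +2, +8, +6, +6, -5, +3, +5, -2, -2, +7, -8, -7
Step 2: Count signs: positive = 7, negative = 5.
Step 3: Under H0: P(positive) = 0.5, so the number of positives S ~ Bin(12, 0.5).
Step 4: Two-sided exact p-value = sum of Bin(12,0.5) probabilities at or below the observed probability = 0.774414.
Step 5: alpha = 0.05. fail to reject H0.

n_eff = 12, pos = 7, neg = 5, p = 0.774414, fail to reject H0.


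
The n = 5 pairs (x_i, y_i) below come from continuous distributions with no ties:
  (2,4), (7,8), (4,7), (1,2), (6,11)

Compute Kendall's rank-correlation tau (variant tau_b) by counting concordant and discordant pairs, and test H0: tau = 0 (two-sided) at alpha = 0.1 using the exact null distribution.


Step 1: Enumerate the 10 unordered pairs (i,j) with i<j and classify each by sign(x_j-x_i) * sign(y_j-y_i).
  (1,2):dx=+5,dy=+4->C; (1,3):dx=+2,dy=+3->C; (1,4):dx=-1,dy=-2->C; (1,5):dx=+4,dy=+7->C
  (2,3):dx=-3,dy=-1->C; (2,4):dx=-6,dy=-6->C; (2,5):dx=-1,dy=+3->D; (3,4):dx=-3,dy=-5->C
  (3,5):dx=+2,dy=+4->C; (4,5):dx=+5,dy=+9->C
Step 2: C = 9, D = 1, total pairs = 10.
Step 3: tau = (C - D)/(n(n-1)/2) = (9 - 1)/10 = 0.800000.
Step 4: Exact two-sided p-value (enumerate n! = 120 permutations of y under H0): p = 0.083333.
Step 5: alpha = 0.1. reject H0.

tau_b = 0.8000 (C=9, D=1), p = 0.083333, reject H0.


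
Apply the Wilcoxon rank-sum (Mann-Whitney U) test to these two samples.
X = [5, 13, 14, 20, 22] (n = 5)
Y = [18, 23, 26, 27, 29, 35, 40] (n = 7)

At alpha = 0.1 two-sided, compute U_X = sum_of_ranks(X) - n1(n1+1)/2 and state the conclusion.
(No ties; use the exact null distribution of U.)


Step 1: Combine and sort all 12 observations; assign midranks.
sorted (value, group): (5,X), (13,X), (14,X), (18,Y), (20,X), (22,X), (23,Y), (26,Y), (27,Y), (29,Y), (35,Y), (40,Y)
ranks: 5->1, 13->2, 14->3, 18->4, 20->5, 22->6, 23->7, 26->8, 27->9, 29->10, 35->11, 40->12
Step 2: Rank sum for X: R1 = 1 + 2 + 3 + 5 + 6 = 17.
Step 3: U_X = R1 - n1(n1+1)/2 = 17 - 5*6/2 = 17 - 15 = 2.
       U_Y = n1*n2 - U_X = 35 - 2 = 33.
Step 4: No ties, so the exact null distribution of U (based on enumerating the C(12,5) = 792 equally likely rank assignments) gives the two-sided p-value.
Step 5: p-value = 0.010101; compare to alpha = 0.1. reject H0.

U_X = 2, p = 0.010101, reject H0 at alpha = 0.1.


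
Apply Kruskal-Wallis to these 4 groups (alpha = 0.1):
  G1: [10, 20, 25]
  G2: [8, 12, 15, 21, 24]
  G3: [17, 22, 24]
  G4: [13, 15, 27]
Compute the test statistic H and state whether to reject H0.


Step 1: Combine all N = 14 observations and assign midranks.
sorted (value, group, rank): (8,G2,1), (10,G1,2), (12,G2,3), (13,G4,4), (15,G2,5.5), (15,G4,5.5), (17,G3,7), (20,G1,8), (21,G2,9), (22,G3,10), (24,G2,11.5), (24,G3,11.5), (25,G1,13), (27,G4,14)
Step 2: Sum ranks within each group.
R_1 = 23 (n_1 = 3)
R_2 = 30 (n_2 = 5)
R_3 = 28.5 (n_3 = 3)
R_4 = 23.5 (n_4 = 3)
Step 3: H = 12/(N(N+1)) * sum(R_i^2/n_i) - 3(N+1)
     = 12/(14*15) * (23^2/3 + 30^2/5 + 28.5^2/3 + 23.5^2/3) - 3*15
     = 0.057143 * 811.167 - 45
     = 1.352381.
Step 4: Ties present; correction factor C = 1 - 12/(14^3 - 14) = 0.995604. Corrected H = 1.352381 / 0.995604 = 1.358352.
Step 5: Under H0, H ~ chi^2(3); p-value = 0.715326.
Step 6: alpha = 0.1. fail to reject H0.

H = 1.3584, df = 3, p = 0.715326, fail to reject H0.


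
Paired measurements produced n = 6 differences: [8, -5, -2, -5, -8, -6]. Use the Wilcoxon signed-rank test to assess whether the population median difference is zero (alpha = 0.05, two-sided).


Step 1: Drop any zero differences (none here) and take |d_i|.
|d| = [8, 5, 2, 5, 8, 6]
Step 2: Midrank |d_i| (ties get averaged ranks).
ranks: |8|->5.5, |5|->2.5, |2|->1, |5|->2.5, |8|->5.5, |6|->4
Step 3: Attach original signs; sum ranks with positive sign and with negative sign.
W+ = 5.5 = 5.5
W- = 2.5 + 1 + 2.5 + 5.5 + 4 = 15.5
(Check: W+ + W- = 21 should equal n(n+1)/2 = 21.)
Step 4: Test statistic W = min(W+, W-) = 5.5.
Step 5: Ties in |d|, so use the tie-corrected normal approximation.
        E[W] = n(n+1)/4 = 6*7/4 = 10.5.
        Tie groups: |d|=5 (t=2), |d|=8 (t=2); sum(t^3 - t) = 12.
        Var[W] = n(n+1)(2n+1)/24 - sum(t^3-t)/48 = 546/24 - 12/48 = 22.5.
        z = (W - E[W]) / sqrt(Var[W]) = (5.5 - 10.5) / 4.7434 = -1.0541.
        Two-sided p = 2*Phi(z) = 0.291841.
Step 6: alpha = 0.05. fail to reject H0.

W+ = 5.5, W- = 15.5, W = min = 5.5, p = 0.291841, fail to reject H0.


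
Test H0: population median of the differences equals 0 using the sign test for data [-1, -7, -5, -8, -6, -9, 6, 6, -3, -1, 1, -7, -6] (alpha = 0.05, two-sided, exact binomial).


Step 1: Discard zero differences. Original n = 13; n_eff = number of nonzero differences = 13.
Nonzero differences (with sign): -1, -7, -5, -8, -6, -9, +6, +6, -3, -1, +1, -7, -6
Step 2: Count signs: positive = 3, negative = 10.
Step 3: Under H0: P(positive) = 0.5, so the number of positives S ~ Bin(13, 0.5).
Step 4: Two-sided exact p-value = sum of Bin(13,0.5) probabilities at or below the observed probability = 0.092285.
Step 5: alpha = 0.05. fail to reject H0.

n_eff = 13, pos = 3, neg = 10, p = 0.092285, fail to reject H0.


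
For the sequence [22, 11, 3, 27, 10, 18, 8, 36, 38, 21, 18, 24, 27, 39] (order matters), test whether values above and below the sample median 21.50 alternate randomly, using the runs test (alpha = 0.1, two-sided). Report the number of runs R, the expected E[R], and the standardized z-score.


Step 1: Compute median = 21.50; label A = above, B = below.
Labels in order: ABBABBBAABBAAA  (n_A = 7, n_B = 7)
Step 2: Count runs R = 7.
Step 3: Under H0 (random ordering), E[R] = 2*n_A*n_B/(n_A+n_B) + 1 = 2*7*7/14 + 1 = 8.0000.
        Var[R] = 2*n_A*n_B*(2*n_A*n_B - n_A - n_B) / ((n_A+n_B)^2 * (n_A+n_B-1)) = 8232/2548 = 3.2308.
        SD[R] = 1.7974.
Step 4: Continuity-corrected z = (R + 0.5 - E[R]) / SD[R] = (7 + 0.5 - 8.0000) / 1.7974 = -0.2782.
Step 5: Two-sided p-value via normal approximation = 2*(1 - Phi(|z|)) = 0.780879.
Step 6: alpha = 0.1. fail to reject H0.

R = 7, z = -0.2782, p = 0.780879, fail to reject H0.


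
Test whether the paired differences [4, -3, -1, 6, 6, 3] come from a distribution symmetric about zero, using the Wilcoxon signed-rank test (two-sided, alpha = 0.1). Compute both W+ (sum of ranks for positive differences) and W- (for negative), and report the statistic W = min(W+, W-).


Step 1: Drop any zero differences (none here) and take |d_i|.
|d| = [4, 3, 1, 6, 6, 3]
Step 2: Midrank |d_i| (ties get averaged ranks).
ranks: |4|->4, |3|->2.5, |1|->1, |6|->5.5, |6|->5.5, |3|->2.5
Step 3: Attach original signs; sum ranks with positive sign and with negative sign.
W+ = 4 + 5.5 + 5.5 + 2.5 = 17.5
W- = 2.5 + 1 = 3.5
(Check: W+ + W- = 21 should equal n(n+1)/2 = 21.)
Step 4: Test statistic W = min(W+, W-) = 3.5.
Step 5: Ties in |d|, so use the tie-corrected normal approximation.
        E[W] = n(n+1)/4 = 6*7/4 = 10.5.
        Tie groups: |d|=3 (t=2), |d|=6 (t=2); sum(t^3 - t) = 12.
        Var[W] = n(n+1)(2n+1)/24 - sum(t^3-t)/48 = 546/24 - 12/48 = 22.5.
        z = (W - E[W]) / sqrt(Var[W]) = (3.5 - 10.5) / 4.7434 = -1.4757.
        Two-sided p = 2*Phi(z) = 0.140017.
Step 6: alpha = 0.1. fail to reject H0.

W+ = 17.5, W- = 3.5, W = min = 3.5, p = 0.140017, fail to reject H0.


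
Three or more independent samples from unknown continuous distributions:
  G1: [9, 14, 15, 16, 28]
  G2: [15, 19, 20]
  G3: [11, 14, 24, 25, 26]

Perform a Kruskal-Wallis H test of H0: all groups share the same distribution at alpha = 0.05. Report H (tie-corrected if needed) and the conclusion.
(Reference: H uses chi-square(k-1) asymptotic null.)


Step 1: Combine all N = 13 observations and assign midranks.
sorted (value, group, rank): (9,G1,1), (11,G3,2), (14,G1,3.5), (14,G3,3.5), (15,G1,5.5), (15,G2,5.5), (16,G1,7), (19,G2,8), (20,G2,9), (24,G3,10), (25,G3,11), (26,G3,12), (28,G1,13)
Step 2: Sum ranks within each group.
R_1 = 30 (n_1 = 5)
R_2 = 22.5 (n_2 = 3)
R_3 = 38.5 (n_3 = 5)
Step 3: H = 12/(N(N+1)) * sum(R_i^2/n_i) - 3(N+1)
     = 12/(13*14) * (30^2/5 + 22.5^2/3 + 38.5^2/5) - 3*14
     = 0.065934 * 645.2 - 42
     = 0.540659.
Step 4: Ties present; correction factor C = 1 - 12/(13^3 - 13) = 0.994505. Corrected H = 0.540659 / 0.994505 = 0.543646.
Step 5: Under H0, H ~ chi^2(2); p-value = 0.761989.
Step 6: alpha = 0.05. fail to reject H0.

H = 0.5436, df = 2, p = 0.761989, fail to reject H0.


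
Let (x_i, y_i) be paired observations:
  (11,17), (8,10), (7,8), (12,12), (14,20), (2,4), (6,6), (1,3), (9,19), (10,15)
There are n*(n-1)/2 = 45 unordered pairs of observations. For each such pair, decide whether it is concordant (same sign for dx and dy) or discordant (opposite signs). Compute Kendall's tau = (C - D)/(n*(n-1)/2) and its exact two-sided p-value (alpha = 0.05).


Step 1: Enumerate the 45 unordered pairs (i,j) with i<j and classify each by sign(x_j-x_i) * sign(y_j-y_i).
  (1,2):dx=-3,dy=-7->C; (1,3):dx=-4,dy=-9->C; (1,4):dx=+1,dy=-5->D; (1,5):dx=+3,dy=+3->C
  (1,6):dx=-9,dy=-13->C; (1,7):dx=-5,dy=-11->C; (1,8):dx=-10,dy=-14->C; (1,9):dx=-2,dy=+2->D
  (1,10):dx=-1,dy=-2->C; (2,3):dx=-1,dy=-2->C; (2,4):dx=+4,dy=+2->C; (2,5):dx=+6,dy=+10->C
  (2,6):dx=-6,dy=-6->C; (2,7):dx=-2,dy=-4->C; (2,8):dx=-7,dy=-7->C; (2,9):dx=+1,dy=+9->C
  (2,10):dx=+2,dy=+5->C; (3,4):dx=+5,dy=+4->C; (3,5):dx=+7,dy=+12->C; (3,6):dx=-5,dy=-4->C
  (3,7):dx=-1,dy=-2->C; (3,8):dx=-6,dy=-5->C; (3,9):dx=+2,dy=+11->C; (3,10):dx=+3,dy=+7->C
  (4,5):dx=+2,dy=+8->C; (4,6):dx=-10,dy=-8->C; (4,7):dx=-6,dy=-6->C; (4,8):dx=-11,dy=-9->C
  (4,9):dx=-3,dy=+7->D; (4,10):dx=-2,dy=+3->D; (5,6):dx=-12,dy=-16->C; (5,7):dx=-8,dy=-14->C
  (5,8):dx=-13,dy=-17->C; (5,9):dx=-5,dy=-1->C; (5,10):dx=-4,dy=-5->C; (6,7):dx=+4,dy=+2->C
  (6,8):dx=-1,dy=-1->C; (6,9):dx=+7,dy=+15->C; (6,10):dx=+8,dy=+11->C; (7,8):dx=-5,dy=-3->C
  (7,9):dx=+3,dy=+13->C; (7,10):dx=+4,dy=+9->C; (8,9):dx=+8,dy=+16->C; (8,10):dx=+9,dy=+12->C
  (9,10):dx=+1,dy=-4->D
Step 2: C = 40, D = 5, total pairs = 45.
Step 3: tau = (C - D)/(n(n-1)/2) = (40 - 5)/45 = 0.777778.
Step 4: Exact two-sided p-value (enumerate n! = 3628800 permutations of y under H0): p = 0.000946.
Step 5: alpha = 0.05. reject H0.

tau_b = 0.7778 (C=40, D=5), p = 0.000946, reject H0.


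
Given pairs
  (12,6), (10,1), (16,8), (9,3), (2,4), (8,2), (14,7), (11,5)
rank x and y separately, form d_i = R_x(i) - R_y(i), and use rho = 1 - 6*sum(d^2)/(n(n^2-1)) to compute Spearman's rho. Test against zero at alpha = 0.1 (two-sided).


Step 1: Rank x and y separately (midranks; no ties here).
rank(x): 12->6, 10->4, 16->8, 9->3, 2->1, 8->2, 14->7, 11->5
rank(y): 6->6, 1->1, 8->8, 3->3, 4->4, 2->2, 7->7, 5->5
Step 2: d_i = R_x(i) - R_y(i); compute d_i^2.
  (6-6)^2=0, (4-1)^2=9, (8-8)^2=0, (3-3)^2=0, (1-4)^2=9, (2-2)^2=0, (7-7)^2=0, (5-5)^2=0
sum(d^2) = 18.
Step 3: rho = 1 - 6*18 / (8*(8^2 - 1)) = 1 - 108/504 = 0.785714.
Step 4: Under H0, t = rho * sqrt((n-2)/(1-rho^2)) = 3.1113 ~ t(6).
Step 5: Two-sided p-value from the t-distribution with 6 df = 0.020815.
Step 6: alpha = 0.1. reject H0.

rho = 0.7857, p = 0.020815, reject H0 at alpha = 0.1.


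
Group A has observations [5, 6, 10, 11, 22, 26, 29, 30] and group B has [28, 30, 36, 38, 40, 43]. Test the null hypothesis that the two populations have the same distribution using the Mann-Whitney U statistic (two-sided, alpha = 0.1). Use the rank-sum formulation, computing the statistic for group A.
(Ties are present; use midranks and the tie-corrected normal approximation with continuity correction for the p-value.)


Step 1: Combine and sort all 14 observations; assign midranks.
sorted (value, group): (5,X), (6,X), (10,X), (11,X), (22,X), (26,X), (28,Y), (29,X), (30,X), (30,Y), (36,Y), (38,Y), (40,Y), (43,Y)
ranks: 5->1, 6->2, 10->3, 11->4, 22->5, 26->6, 28->7, 29->8, 30->9.5, 30->9.5, 36->11, 38->12, 40->13, 43->14
Step 2: Rank sum for X: R1 = 1 + 2 + 3 + 4 + 5 + 6 + 8 + 9.5 = 38.5.
Step 3: U_X = R1 - n1(n1+1)/2 = 38.5 - 8*9/2 = 38.5 - 36 = 2.5.
       U_Y = n1*n2 - U_X = 48 - 2.5 = 45.5.
Step 4: Ties are present, so use the tie-corrected normal approximation (with continuity correction) for the p-value.
Step 5: p-value = 0.006646; compare to alpha = 0.1. reject H0.

U_X = 2.5, p = 0.006646, reject H0 at alpha = 0.1.


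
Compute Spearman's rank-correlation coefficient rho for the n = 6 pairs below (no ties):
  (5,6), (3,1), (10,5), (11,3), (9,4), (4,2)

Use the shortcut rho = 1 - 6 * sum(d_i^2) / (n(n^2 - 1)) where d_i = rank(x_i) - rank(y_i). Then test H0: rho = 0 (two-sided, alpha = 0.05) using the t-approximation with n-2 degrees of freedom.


Step 1: Rank x and y separately (midranks; no ties here).
rank(x): 5->3, 3->1, 10->5, 11->6, 9->4, 4->2
rank(y): 6->6, 1->1, 5->5, 3->3, 4->4, 2->2
Step 2: d_i = R_x(i) - R_y(i); compute d_i^2.
  (3-6)^2=9, (1-1)^2=0, (5-5)^2=0, (6-3)^2=9, (4-4)^2=0, (2-2)^2=0
sum(d^2) = 18.
Step 3: rho = 1 - 6*18 / (6*(6^2 - 1)) = 1 - 108/210 = 0.485714.
Step 4: Under H0, t = rho * sqrt((n-2)/(1-rho^2)) = 1.1113 ~ t(4).
Step 5: Two-sided p-value from the t-distribution with 4 df = 0.328723.
Step 6: alpha = 0.05. fail to reject H0.

rho = 0.4857, p = 0.328723, fail to reject H0 at alpha = 0.05.


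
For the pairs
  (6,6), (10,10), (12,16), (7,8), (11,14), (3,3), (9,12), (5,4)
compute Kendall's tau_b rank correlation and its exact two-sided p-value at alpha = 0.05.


Step 1: Enumerate the 28 unordered pairs (i,j) with i<j and classify each by sign(x_j-x_i) * sign(y_j-y_i).
  (1,2):dx=+4,dy=+4->C; (1,3):dx=+6,dy=+10->C; (1,4):dx=+1,dy=+2->C; (1,5):dx=+5,dy=+8->C
  (1,6):dx=-3,dy=-3->C; (1,7):dx=+3,dy=+6->C; (1,8):dx=-1,dy=-2->C; (2,3):dx=+2,dy=+6->C
  (2,4):dx=-3,dy=-2->C; (2,5):dx=+1,dy=+4->C; (2,6):dx=-7,dy=-7->C; (2,7):dx=-1,dy=+2->D
  (2,8):dx=-5,dy=-6->C; (3,4):dx=-5,dy=-8->C; (3,5):dx=-1,dy=-2->C; (3,6):dx=-9,dy=-13->C
  (3,7):dx=-3,dy=-4->C; (3,8):dx=-7,dy=-12->C; (4,5):dx=+4,dy=+6->C; (4,6):dx=-4,dy=-5->C
  (4,7):dx=+2,dy=+4->C; (4,8):dx=-2,dy=-4->C; (5,6):dx=-8,dy=-11->C; (5,7):dx=-2,dy=-2->C
  (5,8):dx=-6,dy=-10->C; (6,7):dx=+6,dy=+9->C; (6,8):dx=+2,dy=+1->C; (7,8):dx=-4,dy=-8->C
Step 2: C = 27, D = 1, total pairs = 28.
Step 3: tau = (C - D)/(n(n-1)/2) = (27 - 1)/28 = 0.928571.
Step 4: Exact two-sided p-value (enumerate n! = 40320 permutations of y under H0): p = 0.000397.
Step 5: alpha = 0.05. reject H0.

tau_b = 0.9286 (C=27, D=1), p = 0.000397, reject H0.


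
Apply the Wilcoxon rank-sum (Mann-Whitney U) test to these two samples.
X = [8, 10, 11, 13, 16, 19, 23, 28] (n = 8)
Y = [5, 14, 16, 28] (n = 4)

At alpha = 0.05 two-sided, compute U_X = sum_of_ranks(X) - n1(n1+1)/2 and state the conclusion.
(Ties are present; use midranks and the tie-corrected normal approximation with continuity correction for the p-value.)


Step 1: Combine and sort all 12 observations; assign midranks.
sorted (value, group): (5,Y), (8,X), (10,X), (11,X), (13,X), (14,Y), (16,X), (16,Y), (19,X), (23,X), (28,X), (28,Y)
ranks: 5->1, 8->2, 10->3, 11->4, 13->5, 14->6, 16->7.5, 16->7.5, 19->9, 23->10, 28->11.5, 28->11.5
Step 2: Rank sum for X: R1 = 2 + 3 + 4 + 5 + 7.5 + 9 + 10 + 11.5 = 52.
Step 3: U_X = R1 - n1(n1+1)/2 = 52 - 8*9/2 = 52 - 36 = 16.
       U_Y = n1*n2 - U_X = 32 - 16 = 16.
Step 4: Ties are present, so use the tie-corrected normal approximation (with continuity correction) for the p-value.
Step 5: p-value = 1.000000; compare to alpha = 0.05. fail to reject H0.

U_X = 16, p = 1.000000, fail to reject H0 at alpha = 0.05.


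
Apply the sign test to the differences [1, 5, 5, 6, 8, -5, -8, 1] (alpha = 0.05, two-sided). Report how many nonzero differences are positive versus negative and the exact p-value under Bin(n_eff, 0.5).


Step 1: Discard zero differences. Original n = 8; n_eff = number of nonzero differences = 8.
Nonzero differences (with sign): +1, +5, +5, +6, +8, -5, -8, +1
Step 2: Count signs: positive = 6, negative = 2.
Step 3: Under H0: P(positive) = 0.5, so the number of positives S ~ Bin(8, 0.5).
Step 4: Two-sided exact p-value = sum of Bin(8,0.5) probabilities at or below the observed probability = 0.289062.
Step 5: alpha = 0.05. fail to reject H0.

n_eff = 8, pos = 6, neg = 2, p = 0.289062, fail to reject H0.


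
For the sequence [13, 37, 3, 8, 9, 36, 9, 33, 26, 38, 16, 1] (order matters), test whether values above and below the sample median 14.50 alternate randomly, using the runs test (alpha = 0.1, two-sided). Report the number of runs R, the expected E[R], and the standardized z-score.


Step 1: Compute median = 14.50; label A = above, B = below.
Labels in order: BABBBABAAAAB  (n_A = 6, n_B = 6)
Step 2: Count runs R = 7.
Step 3: Under H0 (random ordering), E[R] = 2*n_A*n_B/(n_A+n_B) + 1 = 2*6*6/12 + 1 = 7.0000.
        Var[R] = 2*n_A*n_B*(2*n_A*n_B - n_A - n_B) / ((n_A+n_B)^2 * (n_A+n_B-1)) = 4320/1584 = 2.7273.
        SD[R] = 1.6514.
Step 4: R = E[R], so z = 0 with no continuity correction.
Step 5: Two-sided p-value via normal approximation = 2*(1 - Phi(|z|)) = 1.000000.
Step 6: alpha = 0.1. fail to reject H0.

R = 7, z = 0.0000, p = 1.000000, fail to reject H0.


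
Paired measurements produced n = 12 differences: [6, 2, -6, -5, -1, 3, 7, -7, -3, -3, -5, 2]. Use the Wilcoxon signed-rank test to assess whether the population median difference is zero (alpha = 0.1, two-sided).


Step 1: Drop any zero differences (none here) and take |d_i|.
|d| = [6, 2, 6, 5, 1, 3, 7, 7, 3, 3, 5, 2]
Step 2: Midrank |d_i| (ties get averaged ranks).
ranks: |6|->9.5, |2|->2.5, |6|->9.5, |5|->7.5, |1|->1, |3|->5, |7|->11.5, |7|->11.5, |3|->5, |3|->5, |5|->7.5, |2|->2.5
Step 3: Attach original signs; sum ranks with positive sign and with negative sign.
W+ = 9.5 + 2.5 + 5 + 11.5 + 2.5 = 31
W- = 9.5 + 7.5 + 1 + 11.5 + 5 + 5 + 7.5 = 47
(Check: W+ + W- = 78 should equal n(n+1)/2 = 78.)
Step 4: Test statistic W = min(W+, W-) = 31.
Step 5: Ties in |d|, so use the tie-corrected normal approximation.
        E[W] = n(n+1)/4 = 12*13/4 = 39.
        Tie groups: |d|=2 (t=2), |d|=3 (t=3), |d|=5 (t=2), |d|=6 (t=2), |d|=7 (t=2); sum(t^3 - t) = 48.
        Var[W] = n(n+1)(2n+1)/24 - sum(t^3-t)/48 = 3900/24 - 48/48 = 161.5.
        z = (W - E[W]) / sqrt(Var[W]) = (31 - 39) / 12.7083 = -0.6295.
        Two-sided p = 2*Phi(z) = 0.529014.
Step 6: alpha = 0.1. fail to reject H0.

W+ = 31, W- = 47, W = min = 31, p = 0.529014, fail to reject H0.


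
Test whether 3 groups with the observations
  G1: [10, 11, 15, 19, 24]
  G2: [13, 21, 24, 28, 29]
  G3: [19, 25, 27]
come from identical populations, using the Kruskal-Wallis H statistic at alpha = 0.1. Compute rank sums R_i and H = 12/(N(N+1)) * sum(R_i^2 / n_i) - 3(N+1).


Step 1: Combine all N = 13 observations and assign midranks.
sorted (value, group, rank): (10,G1,1), (11,G1,2), (13,G2,3), (15,G1,4), (19,G1,5.5), (19,G3,5.5), (21,G2,7), (24,G1,8.5), (24,G2,8.5), (25,G3,10), (27,G3,11), (28,G2,12), (29,G2,13)
Step 2: Sum ranks within each group.
R_1 = 21 (n_1 = 5)
R_2 = 43.5 (n_2 = 5)
R_3 = 26.5 (n_3 = 3)
Step 3: H = 12/(N(N+1)) * sum(R_i^2/n_i) - 3(N+1)
     = 12/(13*14) * (21^2/5 + 43.5^2/5 + 26.5^2/3) - 3*14
     = 0.065934 * 700.733 - 42
     = 4.202198.
Step 4: Ties present; correction factor C = 1 - 12/(13^3 - 13) = 0.994505. Corrected H = 4.202198 / 0.994505 = 4.225414.
Step 5: Under H0, H ~ chi^2(2); p-value = 0.120910.
Step 6: alpha = 0.1. fail to reject H0.

H = 4.2254, df = 2, p = 0.120910, fail to reject H0.


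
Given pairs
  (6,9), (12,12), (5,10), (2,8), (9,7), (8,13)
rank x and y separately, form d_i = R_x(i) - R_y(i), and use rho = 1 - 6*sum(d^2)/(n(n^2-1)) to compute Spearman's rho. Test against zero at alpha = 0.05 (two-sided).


Step 1: Rank x and y separately (midranks; no ties here).
rank(x): 6->3, 12->6, 5->2, 2->1, 9->5, 8->4
rank(y): 9->3, 12->5, 10->4, 8->2, 7->1, 13->6
Step 2: d_i = R_x(i) - R_y(i); compute d_i^2.
  (3-3)^2=0, (6-5)^2=1, (2-4)^2=4, (1-2)^2=1, (5-1)^2=16, (4-6)^2=4
sum(d^2) = 26.
Step 3: rho = 1 - 6*26 / (6*(6^2 - 1)) = 1 - 156/210 = 0.257143.
Step 4: Under H0, t = rho * sqrt((n-2)/(1-rho^2)) = 0.5322 ~ t(4).
Step 5: Two-sided p-value from the t-distribution with 4 df = 0.622787.
Step 6: alpha = 0.05. fail to reject H0.

rho = 0.2571, p = 0.622787, fail to reject H0 at alpha = 0.05.


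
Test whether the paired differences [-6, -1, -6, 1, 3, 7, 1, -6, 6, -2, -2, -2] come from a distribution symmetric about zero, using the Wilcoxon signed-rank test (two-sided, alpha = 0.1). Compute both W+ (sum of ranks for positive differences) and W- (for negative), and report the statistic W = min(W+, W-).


Step 1: Drop any zero differences (none here) and take |d_i|.
|d| = [6, 1, 6, 1, 3, 7, 1, 6, 6, 2, 2, 2]
Step 2: Midrank |d_i| (ties get averaged ranks).
ranks: |6|->9.5, |1|->2, |6|->9.5, |1|->2, |3|->7, |7|->12, |1|->2, |6|->9.5, |6|->9.5, |2|->5, |2|->5, |2|->5
Step 3: Attach original signs; sum ranks with positive sign and with negative sign.
W+ = 2 + 7 + 12 + 2 + 9.5 = 32.5
W- = 9.5 + 2 + 9.5 + 9.5 + 5 + 5 + 5 = 45.5
(Check: W+ + W- = 78 should equal n(n+1)/2 = 78.)
Step 4: Test statistic W = min(W+, W-) = 32.5.
Step 5: Ties in |d|, so use the tie-corrected normal approximation.
        E[W] = n(n+1)/4 = 12*13/4 = 39.
        Tie groups: |d|=1 (t=3), |d|=2 (t=3), |d|=6 (t=4); sum(t^3 - t) = 108.
        Var[W] = n(n+1)(2n+1)/24 - sum(t^3-t)/48 = 3900/24 - 108/48 = 160.25.
        z = (W - E[W]) / sqrt(Var[W]) = (32.5 - 39) / 12.6590 = -0.5135.
        Two-sided p = 2*Phi(z) = 0.607623.
Step 6: alpha = 0.1. fail to reject H0.

W+ = 32.5, W- = 45.5, W = min = 32.5, p = 0.607623, fail to reject H0.


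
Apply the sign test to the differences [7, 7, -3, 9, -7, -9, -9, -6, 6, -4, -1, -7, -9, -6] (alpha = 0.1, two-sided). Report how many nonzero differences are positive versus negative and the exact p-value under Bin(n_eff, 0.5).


Step 1: Discard zero differences. Original n = 14; n_eff = number of nonzero differences = 14.
Nonzero differences (with sign): +7, +7, -3, +9, -7, -9, -9, -6, +6, -4, -1, -7, -9, -6
Step 2: Count signs: positive = 4, negative = 10.
Step 3: Under H0: P(positive) = 0.5, so the number of positives S ~ Bin(14, 0.5).
Step 4: Two-sided exact p-value = sum of Bin(14,0.5) probabilities at or below the observed probability = 0.179565.
Step 5: alpha = 0.1. fail to reject H0.

n_eff = 14, pos = 4, neg = 10, p = 0.179565, fail to reject H0.


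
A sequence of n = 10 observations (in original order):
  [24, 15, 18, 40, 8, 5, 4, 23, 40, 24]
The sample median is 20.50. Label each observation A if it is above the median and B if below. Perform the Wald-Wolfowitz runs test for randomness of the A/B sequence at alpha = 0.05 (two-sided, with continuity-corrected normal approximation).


Step 1: Compute median = 20.50; label A = above, B = below.
Labels in order: ABBABBBAAA  (n_A = 5, n_B = 5)
Step 2: Count runs R = 5.
Step 3: Under H0 (random ordering), E[R] = 2*n_A*n_B/(n_A+n_B) + 1 = 2*5*5/10 + 1 = 6.0000.
        Var[R] = 2*n_A*n_B*(2*n_A*n_B - n_A - n_B) / ((n_A+n_B)^2 * (n_A+n_B-1)) = 2000/900 = 2.2222.
        SD[R] = 1.4907.
Step 4: Continuity-corrected z = (R + 0.5 - E[R]) / SD[R] = (5 + 0.5 - 6.0000) / 1.4907 = -0.3354.
Step 5: Two-sided p-value via normal approximation = 2*(1 - Phi(|z|)) = 0.737316.
Step 6: alpha = 0.05. fail to reject H0.

R = 5, z = -0.3354, p = 0.737316, fail to reject H0.


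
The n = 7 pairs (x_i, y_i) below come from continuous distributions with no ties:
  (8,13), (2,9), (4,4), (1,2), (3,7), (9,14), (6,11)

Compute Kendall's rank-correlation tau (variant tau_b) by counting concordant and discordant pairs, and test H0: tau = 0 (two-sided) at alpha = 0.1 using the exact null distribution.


Step 1: Enumerate the 21 unordered pairs (i,j) with i<j and classify each by sign(x_j-x_i) * sign(y_j-y_i).
  (1,2):dx=-6,dy=-4->C; (1,3):dx=-4,dy=-9->C; (1,4):dx=-7,dy=-11->C; (1,5):dx=-5,dy=-6->C
  (1,6):dx=+1,dy=+1->C; (1,7):dx=-2,dy=-2->C; (2,3):dx=+2,dy=-5->D; (2,4):dx=-1,dy=-7->C
  (2,5):dx=+1,dy=-2->D; (2,6):dx=+7,dy=+5->C; (2,7):dx=+4,dy=+2->C; (3,4):dx=-3,dy=-2->C
  (3,5):dx=-1,dy=+3->D; (3,6):dx=+5,dy=+10->C; (3,7):dx=+2,dy=+7->C; (4,5):dx=+2,dy=+5->C
  (4,6):dx=+8,dy=+12->C; (4,7):dx=+5,dy=+9->C; (5,6):dx=+6,dy=+7->C; (5,7):dx=+3,dy=+4->C
  (6,7):dx=-3,dy=-3->C
Step 2: C = 18, D = 3, total pairs = 21.
Step 3: tau = (C - D)/(n(n-1)/2) = (18 - 3)/21 = 0.714286.
Step 4: Exact two-sided p-value (enumerate n! = 5040 permutations of y under H0): p = 0.030159.
Step 5: alpha = 0.1. reject H0.

tau_b = 0.7143 (C=18, D=3), p = 0.030159, reject H0.


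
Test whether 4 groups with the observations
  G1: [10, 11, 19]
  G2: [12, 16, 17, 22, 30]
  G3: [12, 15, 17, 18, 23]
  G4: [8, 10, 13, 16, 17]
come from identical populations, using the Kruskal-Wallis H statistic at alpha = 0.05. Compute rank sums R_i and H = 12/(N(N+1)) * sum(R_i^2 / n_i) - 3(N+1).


Step 1: Combine all N = 18 observations and assign midranks.
sorted (value, group, rank): (8,G4,1), (10,G1,2.5), (10,G4,2.5), (11,G1,4), (12,G2,5.5), (12,G3,5.5), (13,G4,7), (15,G3,8), (16,G2,9.5), (16,G4,9.5), (17,G2,12), (17,G3,12), (17,G4,12), (18,G3,14), (19,G1,15), (22,G2,16), (23,G3,17), (30,G2,18)
Step 2: Sum ranks within each group.
R_1 = 21.5 (n_1 = 3)
R_2 = 61 (n_2 = 5)
R_3 = 56.5 (n_3 = 5)
R_4 = 32 (n_4 = 5)
Step 3: H = 12/(N(N+1)) * sum(R_i^2/n_i) - 3(N+1)
     = 12/(18*19) * (21.5^2/3 + 61^2/5 + 56.5^2/5 + 32^2/5) - 3*19
     = 0.035088 * 1741.53 - 57
     = 4.106433.
Step 4: Ties present; correction factor C = 1 - 42/(18^3 - 18) = 0.992776. Corrected H = 4.106433 / 0.992776 = 4.136313.
Step 5: Under H0, H ~ chi^2(3); p-value = 0.247116.
Step 6: alpha = 0.05. fail to reject H0.

H = 4.1363, df = 3, p = 0.247116, fail to reject H0.


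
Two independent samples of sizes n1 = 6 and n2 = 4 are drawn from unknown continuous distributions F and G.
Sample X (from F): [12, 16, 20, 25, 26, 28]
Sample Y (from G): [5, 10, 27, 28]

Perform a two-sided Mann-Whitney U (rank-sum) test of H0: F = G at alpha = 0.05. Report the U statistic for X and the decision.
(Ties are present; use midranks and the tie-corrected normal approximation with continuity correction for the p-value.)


Step 1: Combine and sort all 10 observations; assign midranks.
sorted (value, group): (5,Y), (10,Y), (12,X), (16,X), (20,X), (25,X), (26,X), (27,Y), (28,X), (28,Y)
ranks: 5->1, 10->2, 12->3, 16->4, 20->5, 25->6, 26->7, 27->8, 28->9.5, 28->9.5
Step 2: Rank sum for X: R1 = 3 + 4 + 5 + 6 + 7 + 9.5 = 34.5.
Step 3: U_X = R1 - n1(n1+1)/2 = 34.5 - 6*7/2 = 34.5 - 21 = 13.5.
       U_Y = n1*n2 - U_X = 24 - 13.5 = 10.5.
Step 4: Ties are present, so use the tie-corrected normal approximation (with continuity correction) for the p-value.
Step 5: p-value = 0.830664; compare to alpha = 0.05. fail to reject H0.

U_X = 13.5, p = 0.830664, fail to reject H0 at alpha = 0.05.


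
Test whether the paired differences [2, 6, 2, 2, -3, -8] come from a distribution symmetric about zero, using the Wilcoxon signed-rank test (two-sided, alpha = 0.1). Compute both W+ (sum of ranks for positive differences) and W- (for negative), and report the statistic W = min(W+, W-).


Step 1: Drop any zero differences (none here) and take |d_i|.
|d| = [2, 6, 2, 2, 3, 8]
Step 2: Midrank |d_i| (ties get averaged ranks).
ranks: |2|->2, |6|->5, |2|->2, |2|->2, |3|->4, |8|->6
Step 3: Attach original signs; sum ranks with positive sign and with negative sign.
W+ = 2 + 5 + 2 + 2 = 11
W- = 4 + 6 = 10
(Check: W+ + W- = 21 should equal n(n+1)/2 = 21.)
Step 4: Test statistic W = min(W+, W-) = 10.
Step 5: Ties in |d|, so use the tie-corrected normal approximation.
        E[W] = n(n+1)/4 = 6*7/4 = 10.5.
        Tie groups: |d|=2 (t=3); sum(t^3 - t) = 24.
        Var[W] = n(n+1)(2n+1)/24 - sum(t^3-t)/48 = 546/24 - 24/48 = 22.25.
        z = (W - E[W]) / sqrt(Var[W]) = (10 - 10.5) / 4.7170 = -0.1060.
        Two-sided p = 2*Phi(z) = 0.915583.
Step 6: alpha = 0.1. fail to reject H0.

W+ = 11, W- = 10, W = min = 10, p = 0.915583, fail to reject H0.


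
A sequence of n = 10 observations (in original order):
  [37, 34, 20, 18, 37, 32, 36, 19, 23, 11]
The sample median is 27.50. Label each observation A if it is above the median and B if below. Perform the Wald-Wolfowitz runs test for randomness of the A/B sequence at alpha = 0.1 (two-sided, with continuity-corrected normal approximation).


Step 1: Compute median = 27.50; label A = above, B = below.
Labels in order: AABBAAABBB  (n_A = 5, n_B = 5)
Step 2: Count runs R = 4.
Step 3: Under H0 (random ordering), E[R] = 2*n_A*n_B/(n_A+n_B) + 1 = 2*5*5/10 + 1 = 6.0000.
        Var[R] = 2*n_A*n_B*(2*n_A*n_B - n_A - n_B) / ((n_A+n_B)^2 * (n_A+n_B-1)) = 2000/900 = 2.2222.
        SD[R] = 1.4907.
Step 4: Continuity-corrected z = (R + 0.5 - E[R]) / SD[R] = (4 + 0.5 - 6.0000) / 1.4907 = -1.0062.
Step 5: Two-sided p-value via normal approximation = 2*(1 - Phi(|z|)) = 0.314305.
Step 6: alpha = 0.1. fail to reject H0.

R = 4, z = -1.0062, p = 0.314305, fail to reject H0.


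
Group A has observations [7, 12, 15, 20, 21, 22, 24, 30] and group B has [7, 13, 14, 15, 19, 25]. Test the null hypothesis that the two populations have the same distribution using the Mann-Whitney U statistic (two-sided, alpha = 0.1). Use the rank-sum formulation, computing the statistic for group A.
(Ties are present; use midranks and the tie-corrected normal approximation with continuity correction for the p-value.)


Step 1: Combine and sort all 14 observations; assign midranks.
sorted (value, group): (7,X), (7,Y), (12,X), (13,Y), (14,Y), (15,X), (15,Y), (19,Y), (20,X), (21,X), (22,X), (24,X), (25,Y), (30,X)
ranks: 7->1.5, 7->1.5, 12->3, 13->4, 14->5, 15->6.5, 15->6.5, 19->8, 20->9, 21->10, 22->11, 24->12, 25->13, 30->14
Step 2: Rank sum for X: R1 = 1.5 + 3 + 6.5 + 9 + 10 + 11 + 12 + 14 = 67.
Step 3: U_X = R1 - n1(n1+1)/2 = 67 - 8*9/2 = 67 - 36 = 31.
       U_Y = n1*n2 - U_X = 48 - 31 = 17.
Step 4: Ties are present, so use the tie-corrected normal approximation (with continuity correction) for the p-value.
Step 5: p-value = 0.400350; compare to alpha = 0.1. fail to reject H0.

U_X = 31, p = 0.400350, fail to reject H0 at alpha = 0.1.


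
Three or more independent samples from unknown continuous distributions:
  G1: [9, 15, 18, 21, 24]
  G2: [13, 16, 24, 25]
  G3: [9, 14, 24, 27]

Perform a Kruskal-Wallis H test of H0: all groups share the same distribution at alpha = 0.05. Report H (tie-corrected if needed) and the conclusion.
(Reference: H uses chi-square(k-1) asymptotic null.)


Step 1: Combine all N = 13 observations and assign midranks.
sorted (value, group, rank): (9,G1,1.5), (9,G3,1.5), (13,G2,3), (14,G3,4), (15,G1,5), (16,G2,6), (18,G1,7), (21,G1,8), (24,G1,10), (24,G2,10), (24,G3,10), (25,G2,12), (27,G3,13)
Step 2: Sum ranks within each group.
R_1 = 31.5 (n_1 = 5)
R_2 = 31 (n_2 = 4)
R_3 = 28.5 (n_3 = 4)
Step 3: H = 12/(N(N+1)) * sum(R_i^2/n_i) - 3(N+1)
     = 12/(13*14) * (31.5^2/5 + 31^2/4 + 28.5^2/4) - 3*14
     = 0.065934 * 641.763 - 42
     = 0.314011.
Step 4: Ties present; correction factor C = 1 - 30/(13^3 - 13) = 0.986264. Corrected H = 0.314011 / 0.986264 = 0.318384.
Step 5: Under H0, H ~ chi^2(2); p-value = 0.852832.
Step 6: alpha = 0.05. fail to reject H0.

H = 0.3184, df = 2, p = 0.852832, fail to reject H0.


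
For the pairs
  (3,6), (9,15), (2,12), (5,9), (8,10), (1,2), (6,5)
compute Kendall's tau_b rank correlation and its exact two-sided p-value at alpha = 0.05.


Step 1: Enumerate the 21 unordered pairs (i,j) with i<j and classify each by sign(x_j-x_i) * sign(y_j-y_i).
  (1,2):dx=+6,dy=+9->C; (1,3):dx=-1,dy=+6->D; (1,4):dx=+2,dy=+3->C; (1,5):dx=+5,dy=+4->C
  (1,6):dx=-2,dy=-4->C; (1,7):dx=+3,dy=-1->D; (2,3):dx=-7,dy=-3->C; (2,4):dx=-4,dy=-6->C
  (2,5):dx=-1,dy=-5->C; (2,6):dx=-8,dy=-13->C; (2,7):dx=-3,dy=-10->C; (3,4):dx=+3,dy=-3->D
  (3,5):dx=+6,dy=-2->D; (3,6):dx=-1,dy=-10->C; (3,7):dx=+4,dy=-7->D; (4,5):dx=+3,dy=+1->C
  (4,6):dx=-4,dy=-7->C; (4,7):dx=+1,dy=-4->D; (5,6):dx=-7,dy=-8->C; (5,7):dx=-2,dy=-5->C
  (6,7):dx=+5,dy=+3->C
Step 2: C = 15, D = 6, total pairs = 21.
Step 3: tau = (C - D)/(n(n-1)/2) = (15 - 6)/21 = 0.428571.
Step 4: Exact two-sided p-value (enumerate n! = 5040 permutations of y under H0): p = 0.238889.
Step 5: alpha = 0.05. fail to reject H0.

tau_b = 0.4286 (C=15, D=6), p = 0.238889, fail to reject H0.


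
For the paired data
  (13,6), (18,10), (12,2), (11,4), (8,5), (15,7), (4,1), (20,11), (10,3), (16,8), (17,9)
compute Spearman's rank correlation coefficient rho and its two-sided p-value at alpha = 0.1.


Step 1: Rank x and y separately (midranks; no ties here).
rank(x): 13->6, 18->10, 12->5, 11->4, 8->2, 15->7, 4->1, 20->11, 10->3, 16->8, 17->9
rank(y): 6->6, 10->10, 2->2, 4->4, 5->5, 7->7, 1->1, 11->11, 3->3, 8->8, 9->9
Step 2: d_i = R_x(i) - R_y(i); compute d_i^2.
  (6-6)^2=0, (10-10)^2=0, (5-2)^2=9, (4-4)^2=0, (2-5)^2=9, (7-7)^2=0, (1-1)^2=0, (11-11)^2=0, (3-3)^2=0, (8-8)^2=0, (9-9)^2=0
sum(d^2) = 18.
Step 3: rho = 1 - 6*18 / (11*(11^2 - 1)) = 1 - 108/1320 = 0.918182.
Step 4: Under H0, t = rho * sqrt((n-2)/(1-rho^2)) = 6.9531 ~ t(9).
Step 5: Two-sided p-value from the t-distribution with 9 df = 0.000067.
Step 6: alpha = 0.1. reject H0.

rho = 0.9182, p = 0.000067, reject H0 at alpha = 0.1.


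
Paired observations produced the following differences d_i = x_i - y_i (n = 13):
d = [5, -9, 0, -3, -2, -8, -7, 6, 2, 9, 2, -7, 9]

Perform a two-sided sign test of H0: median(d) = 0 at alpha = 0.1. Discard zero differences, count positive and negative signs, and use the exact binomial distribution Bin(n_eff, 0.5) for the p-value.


Step 1: Discard zero differences. Original n = 13; n_eff = number of nonzero differences = 12.
Nonzero differences (with sign): +5, -9, -3, -2, -8, -7, +6, +2, +9, +2, -7, +9
Step 2: Count signs: positive = 6, negative = 6.
Step 3: Under H0: P(positive) = 0.5, so the number of positives S ~ Bin(12, 0.5).
Step 4: Two-sided exact p-value = sum of Bin(12,0.5) probabilities at or below the observed probability = 1.000000.
Step 5: alpha = 0.1. fail to reject H0.

n_eff = 12, pos = 6, neg = 6, p = 1.000000, fail to reject H0.


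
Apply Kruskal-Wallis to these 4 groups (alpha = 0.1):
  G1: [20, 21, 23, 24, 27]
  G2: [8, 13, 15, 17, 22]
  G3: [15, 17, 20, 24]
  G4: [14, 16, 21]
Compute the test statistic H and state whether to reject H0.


Step 1: Combine all N = 17 observations and assign midranks.
sorted (value, group, rank): (8,G2,1), (13,G2,2), (14,G4,3), (15,G2,4.5), (15,G3,4.5), (16,G4,6), (17,G2,7.5), (17,G3,7.5), (20,G1,9.5), (20,G3,9.5), (21,G1,11.5), (21,G4,11.5), (22,G2,13), (23,G1,14), (24,G1,15.5), (24,G3,15.5), (27,G1,17)
Step 2: Sum ranks within each group.
R_1 = 67.5 (n_1 = 5)
R_2 = 28 (n_2 = 5)
R_3 = 37 (n_3 = 4)
R_4 = 20.5 (n_4 = 3)
Step 3: H = 12/(N(N+1)) * sum(R_i^2/n_i) - 3(N+1)
     = 12/(17*18) * (67.5^2/5 + 28^2/5 + 37^2/4 + 20.5^2/3) - 3*18
     = 0.039216 * 1550.38 - 54
     = 6.799346.
Step 4: Ties present; correction factor C = 1 - 30/(17^3 - 17) = 0.993873. Corrected H = 6.799346 / 0.993873 = 6.841266.
Step 5: Under H0, H ~ chi^2(3); p-value = 0.077133.
Step 6: alpha = 0.1. reject H0.

H = 6.8413, df = 3, p = 0.077133, reject H0.


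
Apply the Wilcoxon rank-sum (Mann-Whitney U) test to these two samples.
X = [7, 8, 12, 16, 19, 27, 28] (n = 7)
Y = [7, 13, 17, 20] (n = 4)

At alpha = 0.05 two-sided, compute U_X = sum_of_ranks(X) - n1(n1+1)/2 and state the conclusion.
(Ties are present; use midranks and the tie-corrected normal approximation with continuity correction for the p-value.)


Step 1: Combine and sort all 11 observations; assign midranks.
sorted (value, group): (7,X), (7,Y), (8,X), (12,X), (13,Y), (16,X), (17,Y), (19,X), (20,Y), (27,X), (28,X)
ranks: 7->1.5, 7->1.5, 8->3, 12->4, 13->5, 16->6, 17->7, 19->8, 20->9, 27->10, 28->11
Step 2: Rank sum for X: R1 = 1.5 + 3 + 4 + 6 + 8 + 10 + 11 = 43.5.
Step 3: U_X = R1 - n1(n1+1)/2 = 43.5 - 7*8/2 = 43.5 - 28 = 15.5.
       U_Y = n1*n2 - U_X = 28 - 15.5 = 12.5.
Step 4: Ties are present, so use the tie-corrected normal approximation (with continuity correction) for the p-value.
Step 5: p-value = 0.849769; compare to alpha = 0.05. fail to reject H0.

U_X = 15.5, p = 0.849769, fail to reject H0 at alpha = 0.05.


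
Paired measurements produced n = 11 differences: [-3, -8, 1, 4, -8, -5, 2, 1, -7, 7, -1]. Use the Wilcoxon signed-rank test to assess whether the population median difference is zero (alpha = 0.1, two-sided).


Step 1: Drop any zero differences (none here) and take |d_i|.
|d| = [3, 8, 1, 4, 8, 5, 2, 1, 7, 7, 1]
Step 2: Midrank |d_i| (ties get averaged ranks).
ranks: |3|->5, |8|->10.5, |1|->2, |4|->6, |8|->10.5, |5|->7, |2|->4, |1|->2, |7|->8.5, |7|->8.5, |1|->2
Step 3: Attach original signs; sum ranks with positive sign and with negative sign.
W+ = 2 + 6 + 4 + 2 + 8.5 = 22.5
W- = 5 + 10.5 + 10.5 + 7 + 8.5 + 2 = 43.5
(Check: W+ + W- = 66 should equal n(n+1)/2 = 66.)
Step 4: Test statistic W = min(W+, W-) = 22.5.
Step 5: Ties in |d|, so use the tie-corrected normal approximation.
        E[W] = n(n+1)/4 = 11*12/4 = 33.
        Tie groups: |d|=1 (t=3), |d|=7 (t=2), |d|=8 (t=2); sum(t^3 - t) = 36.
        Var[W] = n(n+1)(2n+1)/24 - sum(t^3-t)/48 = 3036/24 - 36/48 = 125.75.
        z = (W - E[W]) / sqrt(Var[W]) = (22.5 - 33) / 11.2138 = -0.9363.
        Two-sided p = 2*Phi(z) = 0.349096.
Step 6: alpha = 0.1. fail to reject H0.

W+ = 22.5, W- = 43.5, W = min = 22.5, p = 0.349096, fail to reject H0.


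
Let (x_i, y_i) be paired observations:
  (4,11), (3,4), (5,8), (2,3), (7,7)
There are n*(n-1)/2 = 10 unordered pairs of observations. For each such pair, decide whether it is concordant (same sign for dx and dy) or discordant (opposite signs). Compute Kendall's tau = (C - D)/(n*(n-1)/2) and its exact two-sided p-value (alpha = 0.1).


Step 1: Enumerate the 10 unordered pairs (i,j) with i<j and classify each by sign(x_j-x_i) * sign(y_j-y_i).
  (1,2):dx=-1,dy=-7->C; (1,3):dx=+1,dy=-3->D; (1,4):dx=-2,dy=-8->C; (1,5):dx=+3,dy=-4->D
  (2,3):dx=+2,dy=+4->C; (2,4):dx=-1,dy=-1->C; (2,5):dx=+4,dy=+3->C; (3,4):dx=-3,dy=-5->C
  (3,5):dx=+2,dy=-1->D; (4,5):dx=+5,dy=+4->C
Step 2: C = 7, D = 3, total pairs = 10.
Step 3: tau = (C - D)/(n(n-1)/2) = (7 - 3)/10 = 0.400000.
Step 4: Exact two-sided p-value (enumerate n! = 120 permutations of y under H0): p = 0.483333.
Step 5: alpha = 0.1. fail to reject H0.

tau_b = 0.4000 (C=7, D=3), p = 0.483333, fail to reject H0.
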